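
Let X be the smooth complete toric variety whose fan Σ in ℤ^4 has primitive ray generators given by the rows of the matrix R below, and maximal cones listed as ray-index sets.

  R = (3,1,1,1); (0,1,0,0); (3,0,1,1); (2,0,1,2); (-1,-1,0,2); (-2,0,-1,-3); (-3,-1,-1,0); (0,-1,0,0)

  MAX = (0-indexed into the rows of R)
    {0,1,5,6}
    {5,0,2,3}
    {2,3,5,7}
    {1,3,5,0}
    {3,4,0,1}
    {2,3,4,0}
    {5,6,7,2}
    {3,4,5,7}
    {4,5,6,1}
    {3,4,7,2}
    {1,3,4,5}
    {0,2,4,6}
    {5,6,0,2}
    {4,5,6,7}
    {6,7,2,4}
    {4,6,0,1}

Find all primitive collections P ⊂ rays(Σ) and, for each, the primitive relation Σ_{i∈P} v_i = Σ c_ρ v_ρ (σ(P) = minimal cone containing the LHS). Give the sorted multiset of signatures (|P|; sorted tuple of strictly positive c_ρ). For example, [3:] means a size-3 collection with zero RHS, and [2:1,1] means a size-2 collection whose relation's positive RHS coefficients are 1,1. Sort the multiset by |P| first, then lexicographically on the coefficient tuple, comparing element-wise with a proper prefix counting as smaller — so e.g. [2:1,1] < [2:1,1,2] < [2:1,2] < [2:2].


Δ(Σ) — 8 vertices, 6 min non-faces:

  • {1,7}:  v_{1} + v_{7} = 0  →  sig = [2:]
  • {0,7}:  v_{0} + v_{7} = v_{2}  →  sig = [2:1]
  • {1,2}:  v_{1} + v_{2} = v_{0}  →  sig = [2:1]
  • {3,6}:  v_{3} + v_{6} = v_{4}  →  sig = [2:1]
  • {0,4,5}:  v_{0} + v_{4} + v_{5} = 0  →  sig = [3:]
  • {2,4,5}:  v_{2} + v_{4} + v_{5} = v_{7}  →  sig = [3:1]

Hence PRS(X_Σ) =
[[2:], [2:1], [2:1], [2:1], [3:], [3:1]]


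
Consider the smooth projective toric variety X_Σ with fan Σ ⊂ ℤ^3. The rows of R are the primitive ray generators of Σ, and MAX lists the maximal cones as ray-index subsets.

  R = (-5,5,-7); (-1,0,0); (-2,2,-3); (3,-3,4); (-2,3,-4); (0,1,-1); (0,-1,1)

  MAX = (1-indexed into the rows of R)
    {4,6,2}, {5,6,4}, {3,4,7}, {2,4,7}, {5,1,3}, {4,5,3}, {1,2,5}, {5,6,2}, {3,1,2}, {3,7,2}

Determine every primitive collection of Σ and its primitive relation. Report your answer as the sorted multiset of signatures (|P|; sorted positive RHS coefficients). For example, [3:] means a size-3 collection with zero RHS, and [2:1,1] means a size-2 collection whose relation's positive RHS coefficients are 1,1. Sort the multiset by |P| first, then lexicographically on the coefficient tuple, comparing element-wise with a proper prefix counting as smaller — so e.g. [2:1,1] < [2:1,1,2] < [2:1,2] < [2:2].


Primitive collections (9):

  {6,7}:  v_{6} + v_{7} = 0  →  sig = [2:]
  {1,4}:  v_{1} + v_{4} = v_{3}  →  sig = [2:1]
  {3,6}:  v_{3} + v_{6} = v_{5}  →  sig = [2:1]
  {5,7}:  v_{5} + v_{7} = v_{3}  →  sig = [2:1]
  {1,6}:  v_{1} + v_{6} = v_{2} + 2·v_{5}  →  sig = [2:1,2]
  {1,7}:  v_{1} + v_{7} = v_{2} + 2·v_{3}  →  sig = [2:1,2]
  {2,4,5}:  v_{2} + v_{4} + v_{5} = 0  →  sig = [3:]
  {2,3,4}:  v_{2} + v_{3} + v_{4} = v_{7}  →  sig = [3:1]
  {2,3,5}:  v_{2} + v_{3} + v_{5} = v_{1}  →  sig = [3:1]

Signatures (|P|; sorted positive RHS coefficients), sorted:
{ [2:],  [2:1] ×3,  [2:1,2] ×2,  [3:],  [3:1] ×2 }


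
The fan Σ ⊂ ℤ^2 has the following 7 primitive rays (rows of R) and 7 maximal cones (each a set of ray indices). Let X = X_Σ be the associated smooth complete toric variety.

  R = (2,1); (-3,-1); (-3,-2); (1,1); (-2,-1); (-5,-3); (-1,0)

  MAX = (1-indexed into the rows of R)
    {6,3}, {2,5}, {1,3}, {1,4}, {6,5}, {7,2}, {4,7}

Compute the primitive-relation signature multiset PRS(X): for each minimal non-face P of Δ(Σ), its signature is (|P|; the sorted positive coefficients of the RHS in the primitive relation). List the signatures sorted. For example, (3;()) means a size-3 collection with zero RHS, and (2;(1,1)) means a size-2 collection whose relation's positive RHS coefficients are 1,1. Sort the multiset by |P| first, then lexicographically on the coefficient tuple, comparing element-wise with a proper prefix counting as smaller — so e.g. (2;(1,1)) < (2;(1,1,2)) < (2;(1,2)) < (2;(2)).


Primitive collections (14):

  P={1,5}:  v_{1} + v_{5} = 0 — sig = (2;())
  P={1,2}:  v_{1} + v_{2} = v_{7} — sig = (2;(1))
  P={1,6}:  v_{1} + v_{6} = v_{3} — sig = (2;(1))
  P={1,7}:  v_{1} + v_{7} = v_{4} — sig = (2;(1))
  P={3,4}:  v_{3} + v_{4} = v_{5} — sig = (2;(1))
  P={3,5}:  v_{3} + v_{5} = v_{6} — sig = (2;(1))
  P={4,5}:  v_{4} + v_{5} = v_{7} — sig = (2;(1))
  P={5,7}:  v_{5} + v_{7} = v_{2} — sig = (2;(1))
  P={2,4}:  v_{2} + v_{4} = 2·v_{7} — sig = (2;(2))
  P={3,7}:  v_{3} + v_{7} = 2·v_{5} — sig = (2;(2))
  P={4,6}:  v_{4} + v_{6} = 2·v_{5} — sig = (2;(2))
  P={2,3}:  v_{2} + v_{3} = 3·v_{5} — sig = (2;(3))
  P={6,7}:  v_{6} + v_{7} = 3·v_{5} — sig = (2;(3))
  P={2,6}:  v_{2} + v_{6} = 4·v_{5} — sig = (2;(4))

Sorted signature multiset PRS(X):
    |P|=2: 14 collections, coeffs (), (1), (1), (1), (1), (1), (1), (1), (2), (2), (2), (3), (3), (4)


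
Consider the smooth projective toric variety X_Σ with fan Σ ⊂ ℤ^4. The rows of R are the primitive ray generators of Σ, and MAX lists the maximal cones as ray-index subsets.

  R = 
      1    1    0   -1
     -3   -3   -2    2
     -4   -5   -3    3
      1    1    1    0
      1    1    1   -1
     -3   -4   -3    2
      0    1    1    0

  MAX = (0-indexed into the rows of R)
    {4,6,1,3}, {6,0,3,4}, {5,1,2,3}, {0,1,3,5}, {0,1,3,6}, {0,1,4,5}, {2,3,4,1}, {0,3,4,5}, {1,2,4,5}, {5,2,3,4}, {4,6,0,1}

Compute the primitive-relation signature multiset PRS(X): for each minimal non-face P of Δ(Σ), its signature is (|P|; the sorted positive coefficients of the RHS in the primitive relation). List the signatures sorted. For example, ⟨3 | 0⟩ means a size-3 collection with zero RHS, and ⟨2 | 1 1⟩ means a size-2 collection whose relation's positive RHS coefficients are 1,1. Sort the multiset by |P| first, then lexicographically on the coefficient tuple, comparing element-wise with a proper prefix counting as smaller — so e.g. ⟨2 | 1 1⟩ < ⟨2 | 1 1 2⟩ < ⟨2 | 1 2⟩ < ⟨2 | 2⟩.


The 5 primitive collections of Σ (r=7, n=4):

  P={0,2}:  v_{0} + v_{2} = v_{5} ; sig = ⟨2 | 1⟩
  P={5,6}:  v_{5} + v_{6} = v_{1} ; sig = ⟨2 | 1⟩
  P={2,6}:  v_{2} + v_{6} = 2·v_{1} + v_{3} + v_{4} ; sig = ⟨2 | 1 1 2⟩
  P={0,1,3,4}:  v_{0} + v_{1} + v_{3} + v_{4} = 0 ; sig = ⟨4 | 0⟩
  P={1,3,4,5}:  v_{1} + v_{3} + v_{4} + v_{5} = v_{2} ; sig = ⟨4 | 1⟩

Sorted signature multiset PRS(X):
[⟨2 | 1⟩, ⟨2 | 1⟩, ⟨2 | 1 1 2⟩, ⟨4 | 0⟩, ⟨4 | 1⟩]


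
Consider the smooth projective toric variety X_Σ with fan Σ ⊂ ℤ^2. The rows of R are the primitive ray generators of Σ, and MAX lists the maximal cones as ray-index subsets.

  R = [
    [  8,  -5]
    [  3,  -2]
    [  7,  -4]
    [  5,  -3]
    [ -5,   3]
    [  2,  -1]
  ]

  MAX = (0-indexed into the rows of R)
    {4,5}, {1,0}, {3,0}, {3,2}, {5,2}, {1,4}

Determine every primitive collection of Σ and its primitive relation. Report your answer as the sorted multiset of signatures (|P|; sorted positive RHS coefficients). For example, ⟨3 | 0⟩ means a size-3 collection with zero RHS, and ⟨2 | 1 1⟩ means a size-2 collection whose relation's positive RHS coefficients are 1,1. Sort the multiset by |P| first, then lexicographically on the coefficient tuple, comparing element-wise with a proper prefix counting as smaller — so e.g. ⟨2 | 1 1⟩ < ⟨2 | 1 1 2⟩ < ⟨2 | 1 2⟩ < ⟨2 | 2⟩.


Σ has 9 primitive collections:

  {3,4}:  v_{3} + v_{4} = 0  →  sig = ⟨2 | 0⟩
  {0,4}:  v_{0} + v_{4} = v_{1}  →  sig = ⟨2 | 1⟩
  {1,3}:  v_{1} + v_{3} = v_{0}  →  sig = ⟨2 | 1⟩
  {1,5}:  v_{1} + v_{5} = v_{3}  →  sig = ⟨2 | 1⟩
  {2,4}:  v_{2} + v_{4} = v_{5}  →  sig = ⟨2 | 1⟩
  {3,5}:  v_{3} + v_{5} = v_{2}  →  sig = ⟨2 | 1⟩
  {0,5}:  v_{0} + v_{5} = 2·v_{3}  →  sig = ⟨2 | 2⟩
  {1,2}:  v_{1} + v_{2} = 2·v_{3}  →  sig = ⟨2 | 2⟩
  {0,2}:  v_{0} + v_{2} = 3·v_{3}  →  sig = ⟨2 | 3⟩

Sorted signature multiset PRS(X):
{ ⟨2 | 0⟩,  ⟨2 | 1⟩ ×5,  ⟨2 | 2⟩ ×2,  ⟨2 | 3⟩ }


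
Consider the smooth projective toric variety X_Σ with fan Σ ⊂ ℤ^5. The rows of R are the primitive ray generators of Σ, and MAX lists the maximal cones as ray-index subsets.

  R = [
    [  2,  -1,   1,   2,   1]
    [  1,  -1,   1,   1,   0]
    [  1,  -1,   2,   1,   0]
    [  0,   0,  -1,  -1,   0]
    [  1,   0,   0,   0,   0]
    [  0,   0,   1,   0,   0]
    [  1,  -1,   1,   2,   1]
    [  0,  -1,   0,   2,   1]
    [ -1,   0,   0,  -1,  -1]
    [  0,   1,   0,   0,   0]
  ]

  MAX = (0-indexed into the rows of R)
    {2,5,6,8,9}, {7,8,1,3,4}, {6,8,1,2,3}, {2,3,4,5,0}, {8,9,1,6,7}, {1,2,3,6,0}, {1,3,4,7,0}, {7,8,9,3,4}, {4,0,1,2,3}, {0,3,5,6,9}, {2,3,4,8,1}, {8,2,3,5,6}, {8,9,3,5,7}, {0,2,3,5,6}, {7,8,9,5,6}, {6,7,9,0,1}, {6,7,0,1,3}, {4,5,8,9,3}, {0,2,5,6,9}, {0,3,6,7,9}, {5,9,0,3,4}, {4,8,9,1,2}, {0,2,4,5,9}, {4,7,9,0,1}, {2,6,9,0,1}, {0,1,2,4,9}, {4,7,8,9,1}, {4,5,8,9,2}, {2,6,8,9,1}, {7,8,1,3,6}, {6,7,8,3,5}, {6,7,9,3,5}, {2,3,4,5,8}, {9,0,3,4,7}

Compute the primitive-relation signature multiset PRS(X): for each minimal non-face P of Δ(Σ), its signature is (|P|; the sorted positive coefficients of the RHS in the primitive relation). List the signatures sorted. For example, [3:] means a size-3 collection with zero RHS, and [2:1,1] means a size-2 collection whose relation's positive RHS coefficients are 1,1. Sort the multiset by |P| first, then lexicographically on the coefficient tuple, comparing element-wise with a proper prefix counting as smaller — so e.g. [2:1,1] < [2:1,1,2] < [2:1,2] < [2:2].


9 collections generate NE(X_Σ); each relation:

  {0,8}:  v_{0} + v_{8} = v_{1} ; sig = [2:1]
  {1,5}:  v_{1} + v_{5} = v_{2} ; sig = [2:1]
  {4,6}:  v_{4} + v_{6} = v_{0} ; sig = [2:1]
  {2,7}:  v_{2} + v_{7} = 2·v_{6} + v_{8} ; sig = [2:1,2]
  {1,3,9}:  v_{1} + v_{3} + v_{9} = v_{4} ; sig = [3:1]
  {4,5,7}:  v_{4} + v_{5} + v_{7} = v_{6} ; sig = [3:1]
  {2,3,9}:  v_{2} + v_{3} + v_{9} = v_{4} + v_{5} ; sig = [3:1,1]
  {0,5,7}:  v_{0} + v_{5} + v_{7} = 2·v_{6} ; sig = [3:2]
  {3,6,8,9}:  v_{3} + v_{6} + v_{8} + v_{9} = 0 ; sig = [4:]

Hence PRS(X_Σ) =
{ [2:1] ×3,  [2:1,2],  [3:1] ×2,  [3:1,1],  [3:2],  [4:] }


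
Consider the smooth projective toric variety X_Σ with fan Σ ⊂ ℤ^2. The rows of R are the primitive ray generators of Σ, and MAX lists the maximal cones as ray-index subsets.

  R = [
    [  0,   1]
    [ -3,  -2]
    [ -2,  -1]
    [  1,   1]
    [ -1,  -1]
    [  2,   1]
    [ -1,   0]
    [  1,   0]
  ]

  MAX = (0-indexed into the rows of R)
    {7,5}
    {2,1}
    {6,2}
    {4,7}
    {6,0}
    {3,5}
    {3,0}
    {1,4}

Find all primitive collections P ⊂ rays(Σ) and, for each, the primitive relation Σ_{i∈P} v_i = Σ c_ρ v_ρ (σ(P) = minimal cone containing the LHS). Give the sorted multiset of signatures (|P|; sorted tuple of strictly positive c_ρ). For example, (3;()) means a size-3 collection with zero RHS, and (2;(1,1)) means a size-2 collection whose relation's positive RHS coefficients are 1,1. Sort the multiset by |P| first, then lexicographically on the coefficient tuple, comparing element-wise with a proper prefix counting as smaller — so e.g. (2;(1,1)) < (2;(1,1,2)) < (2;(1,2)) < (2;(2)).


Σ has 20 primitive collections:

  {2,5}:  v_{2} + v_{5} = 0  ⟹  sig = (2;())
  {3,4}:  v_{3} + v_{4} = 0  ⟹  sig = (2;())
  {6,7}:  v_{6} + v_{7} = 0  ⟹  sig = (2;())
  {0,4}:  v_{0} + v_{4} = v_{6}  ⟹  sig = (2;(1))
  {0,7}:  v_{0} + v_{7} = v_{3}  ⟹  sig = (2;(1))
  {1,3}:  v_{1} + v_{3} = v_{2}  ⟹  sig = (2;(1))
  {1,5}:  v_{1} + v_{5} = v_{4}  ⟹  sig = (2;(1))
  {2,3}:  v_{2} + v_{3} = v_{6}  ⟹  sig = (2;(1))
  {2,4}:  v_{2} + v_{4} = v_{1}  ⟹  sig = (2;(1))
  {2,7}:  v_{2} + v_{7} = v_{4}  ⟹  sig = (2;(1))
  {3,6}:  v_{3} + v_{6} = v_{0}  ⟹  sig = (2;(1))
  {3,7}:  v_{3} + v_{7} = v_{5}  ⟹  sig = (2;(1))
  {4,5}:  v_{4} + v_{5} = v_{7}  ⟹  sig = (2;(1))
  {4,6}:  v_{4} + v_{6} = v_{2}  ⟹  sig = (2;(1))
  {5,6}:  v_{5} + v_{6} = v_{3}  ⟹  sig = (2;(1))
  {0,1}:  v_{0} + v_{1} = v_{2} + v_{6}  ⟹  sig = (2;(1,1))
  {0,2}:  v_{0} + v_{2} = 2·v_{6}  ⟹  sig = (2;(2))
  {0,5}:  v_{0} + v_{5} = 2·v_{3}  ⟹  sig = (2;(2))
  {1,6}:  v_{1} + v_{6} = 2·v_{2}  ⟹  sig = (2;(2))
  {1,7}:  v_{1} + v_{7} = 2·v_{4}  ⟹  sig = (2;(2))

Sorted signature multiset PRS(X):
    (2;())
    (2;())
    (2;())
    (2;(1))
    (2;(1))
    (2;(1))
    (2;(1))
    (2;(1))
    (2;(1))
    (2;(1))
    (2;(1))
    (2;(1))
    (2;(1))
    (2;(1))
    (2;(1))
    (2;(1,1))
    (2;(2))
    (2;(2))
    (2;(2))
    (2;(2))


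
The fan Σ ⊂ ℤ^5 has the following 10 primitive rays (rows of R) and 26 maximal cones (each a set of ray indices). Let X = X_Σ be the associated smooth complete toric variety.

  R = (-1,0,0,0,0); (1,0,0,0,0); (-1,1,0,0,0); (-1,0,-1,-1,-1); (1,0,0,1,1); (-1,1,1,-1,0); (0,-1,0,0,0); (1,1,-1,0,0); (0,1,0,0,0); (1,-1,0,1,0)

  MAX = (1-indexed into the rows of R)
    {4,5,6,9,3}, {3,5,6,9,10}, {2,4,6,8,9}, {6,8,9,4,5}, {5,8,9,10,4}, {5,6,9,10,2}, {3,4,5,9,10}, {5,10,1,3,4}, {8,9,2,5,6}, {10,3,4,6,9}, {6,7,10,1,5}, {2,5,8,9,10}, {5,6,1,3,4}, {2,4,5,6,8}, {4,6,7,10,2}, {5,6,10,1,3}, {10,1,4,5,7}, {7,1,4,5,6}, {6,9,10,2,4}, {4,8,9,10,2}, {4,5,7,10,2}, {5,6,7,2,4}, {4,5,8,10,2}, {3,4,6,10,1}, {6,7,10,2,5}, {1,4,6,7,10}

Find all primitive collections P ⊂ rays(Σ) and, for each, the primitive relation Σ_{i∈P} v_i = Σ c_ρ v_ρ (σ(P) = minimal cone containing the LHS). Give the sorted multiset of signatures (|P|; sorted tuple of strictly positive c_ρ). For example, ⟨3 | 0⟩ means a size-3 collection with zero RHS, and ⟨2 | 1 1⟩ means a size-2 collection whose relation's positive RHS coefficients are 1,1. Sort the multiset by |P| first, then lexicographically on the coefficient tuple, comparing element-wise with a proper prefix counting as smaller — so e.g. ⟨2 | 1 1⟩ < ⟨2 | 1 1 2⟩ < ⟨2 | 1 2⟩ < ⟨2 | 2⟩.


11 minimal non-faces of Δ(Σ) (on 10 rays):

  P={1,2}:  v_{1} + v_{2} = 0  ⟹  sig = ⟨2 | 0⟩
  P={7,9}:  v_{7} + v_{9} = 0  ⟹  sig = ⟨2 | 0⟩
  P={1,9}:  v_{1} + v_{9} = v_{3}  ⟹  sig = ⟨2 | 1⟩
  P={2,3}:  v_{2} + v_{3} = v_{9}  ⟹  sig = ⟨2 | 1⟩
  P={3,7}:  v_{3} + v_{7} = v_{1}  ⟹  sig = ⟨2 | 1⟩
  P={1,8}:  v_{1} + v_{8} = v_{4} + v_{5} + v_{9}  ⟹  sig = ⟨2 | 1 1 1⟩
  P={7,8}:  v_{7} + v_{8} = v_{2} + v_{4} + v_{5}  ⟹  sig = ⟨2 | 1 1 1⟩
  P={3,8}:  v_{3} + v_{8} = v_{4} + v_{5} + 2·v_{9}  ⟹  sig = ⟨2 | 1 1 2⟩
  P={6,8,10}:  v_{6} + v_{8} + v_{10} = v_{2} + v_{9}  ⟹  sig = ⟨3 | 1 1⟩
  P={4,5,6,10}:  v_{4} + v_{5} + v_{6} + v_{10} = 0  ⟹  sig = ⟨4 | 0⟩
  P={2,4,5,9}:  v_{2} + v_{4} + v_{5} + v_{9} = v_{8}  ⟹  sig = ⟨4 | 1⟩

Signatures (|P|; sorted positive RHS coefficients), sorted:
    |P|=2: 8 collections, coeffs (), (), (1), (1), (1), (1,1,1), (1,1,1), (1,1,2)
    |P|=3: 1 collection, coeffs (1,1)
    |P|=4: 2 collections, coeffs (), (1)


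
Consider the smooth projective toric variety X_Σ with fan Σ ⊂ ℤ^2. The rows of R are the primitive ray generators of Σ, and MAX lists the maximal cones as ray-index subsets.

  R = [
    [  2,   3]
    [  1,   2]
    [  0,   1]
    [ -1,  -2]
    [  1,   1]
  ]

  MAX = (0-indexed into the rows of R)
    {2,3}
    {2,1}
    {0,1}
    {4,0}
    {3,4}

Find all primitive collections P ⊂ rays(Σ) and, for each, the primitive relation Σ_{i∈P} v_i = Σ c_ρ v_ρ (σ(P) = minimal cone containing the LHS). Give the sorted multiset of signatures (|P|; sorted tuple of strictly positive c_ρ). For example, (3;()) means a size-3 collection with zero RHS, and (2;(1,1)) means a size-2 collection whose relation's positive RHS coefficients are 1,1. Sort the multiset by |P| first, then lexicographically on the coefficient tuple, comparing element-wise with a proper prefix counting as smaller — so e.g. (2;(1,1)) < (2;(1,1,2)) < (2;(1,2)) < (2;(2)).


Primitive collections (5):

  P = {1,3}:  v_{1} + v_{3} = 0  ⟹  sig = (2;())
  P = {0,3}:  v_{0} + v_{3} = v_{4}  ⟹  sig = (2;(1))
  P = {1,4}:  v_{1} + v_{4} = v_{0}  ⟹  sig = (2;(1))
  P = {2,4}:  v_{2} + v_{4} = v_{1}  ⟹  sig = (2;(1))
  P = {0,2}:  v_{0} + v_{2} = 2·v_{1}  ⟹  sig = (2;(2))

Hence PRS(X_Σ) =
{ (2;()),  (2;(1)) ×3,  (2;(2)) }


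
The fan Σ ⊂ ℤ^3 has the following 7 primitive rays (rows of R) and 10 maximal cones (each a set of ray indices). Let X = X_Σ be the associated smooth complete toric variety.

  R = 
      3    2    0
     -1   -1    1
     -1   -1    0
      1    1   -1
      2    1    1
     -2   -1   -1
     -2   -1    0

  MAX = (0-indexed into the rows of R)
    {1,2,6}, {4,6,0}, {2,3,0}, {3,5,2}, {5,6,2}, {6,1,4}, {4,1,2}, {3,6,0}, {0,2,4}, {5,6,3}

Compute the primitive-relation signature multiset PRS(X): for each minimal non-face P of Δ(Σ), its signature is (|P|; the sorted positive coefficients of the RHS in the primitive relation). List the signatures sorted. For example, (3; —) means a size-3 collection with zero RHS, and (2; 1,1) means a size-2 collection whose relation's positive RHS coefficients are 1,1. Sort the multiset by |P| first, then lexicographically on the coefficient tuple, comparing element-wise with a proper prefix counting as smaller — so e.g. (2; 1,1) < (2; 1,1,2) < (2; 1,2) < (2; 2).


Minimal non-faces — 9 found among 7 rays, 10 max cones:

  {1,3}:  v_{1} + v_{3} = 0 ; sig = (2; —)
  {4,5}:  v_{4} + v_{5} = 0 ; sig = (2; —)
  {0,1}:  v_{0} + v_{1} = v_{4} ; sig = (2; 1)
  {0,5}:  v_{0} + v_{5} = v_{3} ; sig = (2; 1)
  {3,4}:  v_{3} + v_{4} = v_{0} ; sig = (2; 1)
  {1,5}:  v_{1} + v_{5} = v_{2} + v_{6} ; sig = (2; 1,1)
  {0,2,6}:  v_{0} + v_{2} + v_{6} = 0 ; sig = (3; —)
  {2,3,6}:  v_{2} + v_{3} + v_{6} = v_{5} ; sig = (3; 1)
  {2,4,6}:  v_{2} + v_{4} + v_{6} = v_{1} ; sig = (3; 1)

Hence PRS(X_Σ) =
    |P|=2: 6 collections, coeffs (), (), (1), (1), (1), (1,1)
    |P|=3: 3 collections, coeffs (), (1), (1)


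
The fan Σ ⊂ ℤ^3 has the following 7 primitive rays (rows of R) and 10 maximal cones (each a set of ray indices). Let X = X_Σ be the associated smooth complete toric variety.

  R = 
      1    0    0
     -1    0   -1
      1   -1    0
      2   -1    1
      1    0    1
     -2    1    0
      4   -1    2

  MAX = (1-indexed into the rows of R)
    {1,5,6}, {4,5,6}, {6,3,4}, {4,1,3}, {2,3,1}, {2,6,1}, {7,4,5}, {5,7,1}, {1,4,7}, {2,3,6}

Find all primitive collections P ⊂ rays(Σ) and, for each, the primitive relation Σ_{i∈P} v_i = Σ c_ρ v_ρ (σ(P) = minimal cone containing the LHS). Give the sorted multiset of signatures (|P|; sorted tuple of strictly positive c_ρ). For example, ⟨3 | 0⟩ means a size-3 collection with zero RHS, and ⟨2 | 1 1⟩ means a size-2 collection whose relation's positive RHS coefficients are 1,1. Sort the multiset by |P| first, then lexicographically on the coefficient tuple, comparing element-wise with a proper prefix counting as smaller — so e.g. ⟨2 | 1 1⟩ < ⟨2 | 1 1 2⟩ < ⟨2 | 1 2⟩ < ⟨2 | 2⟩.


9 minimal non-faces of Δ(Σ) (on 7 rays):

  P={2,5}:  v_{2} + v_{5} = 0  ⟹  sig = ⟨2 | 0⟩
  P={2,4}:  v_{2} + v_{4} = v_{3}  ⟹  sig = ⟨2 | 1⟩
  P={3,5}:  v_{3} + v_{5} = v_{4}  ⟹  sig = ⟨2 | 1⟩
  P={2,7}:  v_{2} + v_{7} = v_{1} + v_{4}  ⟹  sig = ⟨2 | 1 1⟩
  P={3,7}:  v_{3} + v_{7} = v_{1} + 2·v_{4}  ⟹  sig = ⟨2 | 1 2⟩
  P={6,7}:  v_{6} + v_{7} = 2·v_{5}  ⟹  sig = ⟨2 | 2⟩
  P={1,3,6}:  v_{1} + v_{3} + v_{6} = 0  ⟹  sig = ⟨3 | 0⟩
  P={1,4,5}:  v_{1} + v_{4} + v_{5} = v_{7}  ⟹  sig = ⟨3 | 1⟩
  P={1,4,6}:  v_{1} + v_{4} + v_{6} = v_{5}  ⟹  sig = ⟨3 | 1⟩

Hence PRS(X_Σ) =
    |P|=2: 6 collections, coeffs (), (1), (1), (1,1), (1,2), (2)
    |P|=3: 3 collections, coeffs (), (1), (1)


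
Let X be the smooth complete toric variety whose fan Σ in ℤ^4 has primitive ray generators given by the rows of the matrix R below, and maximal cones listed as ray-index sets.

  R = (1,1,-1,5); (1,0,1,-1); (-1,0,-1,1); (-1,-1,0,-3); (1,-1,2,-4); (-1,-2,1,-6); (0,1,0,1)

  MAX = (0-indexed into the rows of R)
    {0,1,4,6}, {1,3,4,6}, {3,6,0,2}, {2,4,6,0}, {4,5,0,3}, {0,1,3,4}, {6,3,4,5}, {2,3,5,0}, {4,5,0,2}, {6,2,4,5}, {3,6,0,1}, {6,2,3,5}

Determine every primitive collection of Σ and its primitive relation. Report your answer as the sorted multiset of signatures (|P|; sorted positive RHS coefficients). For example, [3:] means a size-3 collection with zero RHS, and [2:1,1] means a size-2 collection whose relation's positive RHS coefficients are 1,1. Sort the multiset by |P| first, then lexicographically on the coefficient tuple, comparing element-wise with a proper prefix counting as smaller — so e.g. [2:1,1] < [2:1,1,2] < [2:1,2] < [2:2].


The 5 primitive collections of Σ (r=7, n=4):

  P = {1,2}:  v_{1} + v_{2} = 0 ; sig = [2:]
  P = {1,5}:  v_{1} + v_{5} = v_{3} + v_{4} ; sig = [2:1,1]
  P = {0,5,6}:  v_{0} + v_{5} + v_{6} = 0 ; sig = [3:]
  P = {2,3,4}:  v_{2} + v_{3} + v_{4} = v_{5} ; sig = [3:1]
  P = {0,3,4,6}:  v_{0} + v_{3} + v_{4} + v_{6} = v_{1} ; sig = [4:1]

Sorted signature multiset PRS(X):
{ [2:],  [2:1,1],  [3:],  [3:1],  [4:1] }


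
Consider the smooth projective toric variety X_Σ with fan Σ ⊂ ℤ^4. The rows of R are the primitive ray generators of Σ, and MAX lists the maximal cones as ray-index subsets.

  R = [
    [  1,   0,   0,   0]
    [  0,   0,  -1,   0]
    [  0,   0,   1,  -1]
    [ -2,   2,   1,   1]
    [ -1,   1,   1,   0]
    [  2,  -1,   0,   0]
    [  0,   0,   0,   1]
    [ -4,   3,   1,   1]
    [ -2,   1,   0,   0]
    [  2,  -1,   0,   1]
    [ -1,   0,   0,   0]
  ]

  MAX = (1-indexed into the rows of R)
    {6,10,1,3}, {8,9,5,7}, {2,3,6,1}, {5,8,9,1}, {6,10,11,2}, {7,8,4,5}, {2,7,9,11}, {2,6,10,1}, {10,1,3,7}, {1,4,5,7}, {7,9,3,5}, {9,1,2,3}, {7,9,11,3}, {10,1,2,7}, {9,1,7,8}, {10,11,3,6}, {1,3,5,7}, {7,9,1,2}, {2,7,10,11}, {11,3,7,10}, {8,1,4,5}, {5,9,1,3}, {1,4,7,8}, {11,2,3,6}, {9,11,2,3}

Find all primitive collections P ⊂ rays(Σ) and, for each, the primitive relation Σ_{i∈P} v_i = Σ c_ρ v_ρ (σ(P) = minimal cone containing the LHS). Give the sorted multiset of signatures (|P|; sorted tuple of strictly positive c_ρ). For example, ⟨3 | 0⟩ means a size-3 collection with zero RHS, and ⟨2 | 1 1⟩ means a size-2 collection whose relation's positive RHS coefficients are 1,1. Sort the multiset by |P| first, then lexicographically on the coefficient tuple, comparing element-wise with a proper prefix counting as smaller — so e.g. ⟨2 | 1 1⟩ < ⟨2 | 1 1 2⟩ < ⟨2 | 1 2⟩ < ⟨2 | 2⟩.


Δ(Σ) — 11 vertices, 24 min non-faces:

  • {1,11}:  v_{1} + v_{11} = 0 — sig = ⟨2 | 0⟩
  • {6,9}:  v_{6} + v_{9} = 0 — sig = ⟨2 | 0⟩
  • {4,9}:  v_{4} + v_{9} = v_{8} — sig = ⟨2 | 1⟩
  • {6,7}:  v_{6} + v_{7} = v_{10} — sig = ⟨2 | 1⟩
  • {6,8}:  v_{6} + v_{8} = v_{4} — sig = ⟨2 | 1⟩
  • {9,10}:  v_{9} + v_{10} = v_{7} — sig = ⟨2 | 1⟩
  • {2,5}:  v_{2} + v_{5} = v_{1} + v_{9} — sig = ⟨2 | 1 1⟩
  • {8,10}:  v_{8} + v_{10} = v_{4} + v_{7} — sig = ⟨2 | 1 1⟩
  • {4,6}:  v_{4} + v_{6} = v_{1} + v_{5} + v_{7} — sig = ⟨2 | 1 1 1⟩
  • {4,11}:  v_{4} + v_{11} = v_{5} + v_{7} + v_{9} — sig = ⟨2 | 1 1 1⟩
  • {5,6}:  v_{5} + v_{6} = v_{1} + v_{3} + v_{7} — sig = ⟨2 | 1 1 1⟩
  • {5,11}:  v_{5} + v_{11} = v_{3} + v_{7} + v_{9} — sig = ⟨2 | 1 1 1⟩
  • {4,10}:  v_{4} + v_{10} = v_{1} + v_{5} + 2·v_{7} — sig = ⟨2 | 1 1 2⟩
  • {5,10}:  v_{5} + v_{10} = v_{1} + v_{3} + 2·v_{7} — sig = ⟨2 | 1 1 2⟩
  • {8,11}:  v_{8} + v_{11} = v_{5} + v_{7} + 2·v_{9} — sig = ⟨2 | 1 1 2⟩
  • {3,8}:  v_{3} + v_{8} = 2·v_{5} + v_{9} — sig = ⟨2 | 1 2⟩
  • {2,4}:  v_{2} + v_{4} = 2·v_{1} + v_{7} + 2·v_{9} — sig = ⟨2 | 1 2 2⟩
  • {2,8}:  v_{2} + v_{8} = 2·v_{1} + v_{7} + 3·v_{9} — sig = ⟨2 | 1 2 3⟩
  • {3,4}:  v_{3} + v_{4} = 2·v_{5} — sig = ⟨2 | 2⟩
  • {2,3,7}:  v_{2} + v_{3} + v_{7} = 0 — sig = ⟨3 | 0⟩
  • {2,3,10}:  v_{2} + v_{3} + v_{10} = v_{6} — sig = ⟨3 | 1⟩
  • {1,3,7,9}:  v_{1} + v_{3} + v_{7} + v_{9} = v_{5} — sig = ⟨4 | 1⟩
  • {1,5,7,9}:  v_{1} + v_{5} + v_{7} + v_{9} = v_{4} — sig = ⟨4 | 1⟩
  • {1,5,7,8}:  v_{1} + v_{5} + v_{7} + v_{8} = 2·v_{4} — sig = ⟨4 | 2⟩

Signatures (|P|; sorted positive RHS coefficients), sorted:
{ ⟨2 | 0⟩ ×2,  ⟨2 | 1⟩ ×4,  ⟨2 | 1 1⟩ ×2,  ⟨2 | 1 1 1⟩ ×4,  ⟨2 | 1 1 2⟩ ×3,  ⟨2 | 1 2⟩,  ⟨2 | 1 2 2⟩,  ⟨2 | 1 2 3⟩,  ⟨2 | 2⟩,  ⟨3 | 0⟩,  ⟨3 | 1⟩,  ⟨4 | 1⟩ ×2,  ⟨4 | 2⟩ }


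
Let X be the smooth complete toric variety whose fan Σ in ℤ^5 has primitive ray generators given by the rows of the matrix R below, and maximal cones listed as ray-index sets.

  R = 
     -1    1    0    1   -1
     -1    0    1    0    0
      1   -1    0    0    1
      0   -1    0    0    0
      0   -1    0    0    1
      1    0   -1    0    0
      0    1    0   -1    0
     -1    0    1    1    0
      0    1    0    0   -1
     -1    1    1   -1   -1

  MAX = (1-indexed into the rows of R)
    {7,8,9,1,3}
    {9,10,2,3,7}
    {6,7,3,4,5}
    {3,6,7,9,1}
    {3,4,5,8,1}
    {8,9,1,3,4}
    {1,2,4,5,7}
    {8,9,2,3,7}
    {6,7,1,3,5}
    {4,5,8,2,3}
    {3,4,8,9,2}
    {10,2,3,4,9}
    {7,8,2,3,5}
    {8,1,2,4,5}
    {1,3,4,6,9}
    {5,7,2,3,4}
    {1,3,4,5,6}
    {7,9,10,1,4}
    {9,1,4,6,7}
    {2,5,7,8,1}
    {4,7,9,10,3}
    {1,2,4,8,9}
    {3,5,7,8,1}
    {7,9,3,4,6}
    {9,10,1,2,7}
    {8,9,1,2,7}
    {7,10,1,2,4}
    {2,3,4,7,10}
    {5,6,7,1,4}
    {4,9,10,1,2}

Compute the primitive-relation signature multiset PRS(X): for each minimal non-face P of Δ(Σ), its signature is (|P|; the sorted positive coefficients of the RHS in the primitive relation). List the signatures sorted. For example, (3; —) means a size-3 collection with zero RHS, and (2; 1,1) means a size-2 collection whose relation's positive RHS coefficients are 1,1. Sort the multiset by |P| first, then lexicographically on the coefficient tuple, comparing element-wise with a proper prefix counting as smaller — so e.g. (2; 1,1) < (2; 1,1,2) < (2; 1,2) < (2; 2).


11 collections generate NE(X_Σ); each relation:

  P={2,6}:  v_{2} + v_{6} = 0 — sig = (2; —)
  P={5,9}:  v_{5} + v_{9} = 0 — sig = (2; —)
  P={6,8}:  v_{6} + v_{8} = v_{1} + v_{3} — sig = (2; 1,1)
  P={5,10}:  v_{5} + v_{10} = v_{2} + v_{4} + v_{7} — sig = (2; 1,1,1)
  P={6,10}:  v_{6} + v_{10} = v_{4} + v_{7} + v_{9} — sig = (2; 1,1,1)
  P={8,10}:  v_{8} + v_{10} = 2·v_{2} + v_{9} — sig = (2; 1,2)
  P={1,2,3}:  v_{1} + v_{2} + v_{3} = v_{8} — sig = (3; 1)
  P={4,7,8}:  v_{4} + v_{7} + v_{8} = v_{2} — sig = (3; 1)
  P={1,3,10}:  v_{1} + v_{3} + v_{10} = v_{2} + v_{9} — sig = (3; 1,1)
  P={1,3,4,7}:  v_{1} + v_{3} + v_{4} + v_{7} = 0 — sig = (4; —)
  P={2,4,7,9}:  v_{2} + v_{4} + v_{7} + v_{9} = v_{10} — sig = (4; 1)

so the primitive-relation signature multiset is
{ (2; —) ×2,  (2; 1,1),  (2; 1,1,1) ×2,  (2; 1,2),  (3; 1) ×2,  (3; 1,1),  (4; —),  (4; 1) }


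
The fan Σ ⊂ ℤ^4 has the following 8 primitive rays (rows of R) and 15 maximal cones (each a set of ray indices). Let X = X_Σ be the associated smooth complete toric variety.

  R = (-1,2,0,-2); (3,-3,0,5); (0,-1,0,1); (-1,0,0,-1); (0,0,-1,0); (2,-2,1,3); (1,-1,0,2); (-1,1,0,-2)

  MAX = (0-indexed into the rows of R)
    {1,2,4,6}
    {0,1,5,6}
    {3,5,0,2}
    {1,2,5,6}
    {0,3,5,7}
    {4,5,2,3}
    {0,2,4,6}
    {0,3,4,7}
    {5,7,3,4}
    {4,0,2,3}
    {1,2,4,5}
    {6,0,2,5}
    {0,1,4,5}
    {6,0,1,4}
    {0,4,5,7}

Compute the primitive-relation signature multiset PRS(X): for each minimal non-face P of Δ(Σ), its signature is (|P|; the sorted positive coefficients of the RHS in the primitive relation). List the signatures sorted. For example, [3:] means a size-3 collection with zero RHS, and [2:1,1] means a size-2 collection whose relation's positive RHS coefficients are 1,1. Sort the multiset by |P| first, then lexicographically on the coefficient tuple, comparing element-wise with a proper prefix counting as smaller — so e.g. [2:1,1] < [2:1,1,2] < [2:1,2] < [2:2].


9 minimal non-faces of Δ(Σ) (on 8 rays):

  P={6,7}:  v_{6} + v_{7} = 0  so sig = [2:]
  P={2,7}:  v_{2} + v_{7} = v_{3}  so sig = [2:1]
  P={3,6}:  v_{3} + v_{6} = v_{2}  so sig = [2:1]
  P={1,7}:  v_{1} + v_{7} = v_{4} + v_{5}  so sig = [2:1,1]
  P={1,3}:  v_{1} + v_{3} = v_{2} + v_{4} + v_{5}  so sig = [2:1,1,1]
  P={4,5,6}:  v_{4} + v_{5} + v_{6} = v_{1}  so sig = [3:1]
  P={0,1,2}:  v_{0} + v_{1} + v_{2} = 2·v_{6}  so sig = [3:2]
  P={0,3,4,5}:  v_{0} + v_{3} + v_{4} + v_{5} = 0  so sig = [4:]
  P={0,2,4,5}:  v_{0} + v_{2} + v_{4} + v_{5} = v_{6}  so sig = [4:1]

Signatures (|P|; sorted positive RHS coefficients), sorted:
    |P|=2: 5 collections, coeffs (), (1), (1), (1,1), (1,1,1)
    |P|=3: 2 collections, coeffs (1), (2)
    |P|=4: 2 collections, coeffs (), (1)


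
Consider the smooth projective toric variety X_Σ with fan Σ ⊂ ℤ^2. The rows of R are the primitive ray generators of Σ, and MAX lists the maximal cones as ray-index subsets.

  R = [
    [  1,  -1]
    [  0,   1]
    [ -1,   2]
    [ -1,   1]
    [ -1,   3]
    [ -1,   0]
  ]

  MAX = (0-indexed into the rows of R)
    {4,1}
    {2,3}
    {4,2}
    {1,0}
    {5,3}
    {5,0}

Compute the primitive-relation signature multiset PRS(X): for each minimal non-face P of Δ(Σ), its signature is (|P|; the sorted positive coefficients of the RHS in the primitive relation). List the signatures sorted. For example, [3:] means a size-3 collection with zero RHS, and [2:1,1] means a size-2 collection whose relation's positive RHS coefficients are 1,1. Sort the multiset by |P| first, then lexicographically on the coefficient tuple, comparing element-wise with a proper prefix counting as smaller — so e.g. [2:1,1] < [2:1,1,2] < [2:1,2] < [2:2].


|primitive collections| = 9. Relations:

  {0,3}:  v_{0} + v_{3} = 0 ; sig = [2:]
  {0,2}:  v_{0} + v_{2} = v_{1} ; sig = [2:1]
  {1,2}:  v_{1} + v_{2} = v_{4} ; sig = [2:1]
  {1,3}:  v_{1} + v_{3} = v_{2} ; sig = [2:1]
  {1,5}:  v_{1} + v_{5} = v_{3} ; sig = [2:1]
  {4,5}:  v_{4} + v_{5} = v_{2} + v_{3} ; sig = [2:1,1]
  {0,4}:  v_{0} + v_{4} = 2·v_{1} ; sig = [2:2]
  {2,5}:  v_{2} + v_{5} = 2·v_{3} ; sig = [2:2]
  {3,4}:  v_{3} + v_{4} = 2·v_{2} ; sig = [2:2]

so the primitive-relation signature multiset is
[[2:], [2:1], [2:1], [2:1], [2:1], [2:1,1], [2:2], [2:2], [2:2]]


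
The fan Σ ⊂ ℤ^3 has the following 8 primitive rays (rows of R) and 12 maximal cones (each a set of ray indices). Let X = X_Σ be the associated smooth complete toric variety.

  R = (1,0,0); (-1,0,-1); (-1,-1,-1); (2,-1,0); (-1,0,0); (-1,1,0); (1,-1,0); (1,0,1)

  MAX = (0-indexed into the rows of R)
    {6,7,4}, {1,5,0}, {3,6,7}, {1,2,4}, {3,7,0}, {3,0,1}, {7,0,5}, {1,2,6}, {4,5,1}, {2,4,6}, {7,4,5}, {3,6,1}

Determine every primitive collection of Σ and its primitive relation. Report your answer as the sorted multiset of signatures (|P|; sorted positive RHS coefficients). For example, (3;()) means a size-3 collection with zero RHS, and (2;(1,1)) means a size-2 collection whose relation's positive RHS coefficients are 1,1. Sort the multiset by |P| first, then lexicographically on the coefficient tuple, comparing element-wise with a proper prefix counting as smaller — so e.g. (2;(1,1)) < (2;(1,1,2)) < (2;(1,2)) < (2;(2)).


Δ(Σ) — 8 vertices, 11 min non-faces:

  P = {0,4}:  v_{0} + v_{4} = 0 — sig = (2;())
  P = {1,7}:  v_{1} + v_{7} = 0 — sig = (2;())
  P = {5,6}:  v_{5} + v_{6} = 0 — sig = (2;())
  P = {0,6}:  v_{0} + v_{6} = v_{3} — sig = (2;(1))
  P = {3,4}:  v_{3} + v_{4} = v_{6} — sig = (2;(1))
  P = {3,5}:  v_{3} + v_{5} = v_{0} — sig = (2;(1))
  P = {0,2}:  v_{0} + v_{2} = v_{1} + v_{6} — sig = (2;(1,1))
  P = {2,5}:  v_{2} + v_{5} = v_{1} + v_{4} — sig = (2;(1,1))
  P = {2,7}:  v_{2} + v_{7} = v_{4} + v_{6} — sig = (2;(1,1))
  P = {2,3}:  v_{2} + v_{3} = v_{1} + 2·v_{6} — sig = (2;(1,2))
  P = {1,4,6}:  v_{1} + v_{4} + v_{6} = v_{2} — sig = (3;(1))

so the primitive-relation signature multiset is
[(2;()), (2;()), (2;()), (2;(1)), (2;(1)), (2;(1)), (2;(1,1)), (2;(1,1)), (2;(1,1)), (2;(1,2)), (3;(1))]


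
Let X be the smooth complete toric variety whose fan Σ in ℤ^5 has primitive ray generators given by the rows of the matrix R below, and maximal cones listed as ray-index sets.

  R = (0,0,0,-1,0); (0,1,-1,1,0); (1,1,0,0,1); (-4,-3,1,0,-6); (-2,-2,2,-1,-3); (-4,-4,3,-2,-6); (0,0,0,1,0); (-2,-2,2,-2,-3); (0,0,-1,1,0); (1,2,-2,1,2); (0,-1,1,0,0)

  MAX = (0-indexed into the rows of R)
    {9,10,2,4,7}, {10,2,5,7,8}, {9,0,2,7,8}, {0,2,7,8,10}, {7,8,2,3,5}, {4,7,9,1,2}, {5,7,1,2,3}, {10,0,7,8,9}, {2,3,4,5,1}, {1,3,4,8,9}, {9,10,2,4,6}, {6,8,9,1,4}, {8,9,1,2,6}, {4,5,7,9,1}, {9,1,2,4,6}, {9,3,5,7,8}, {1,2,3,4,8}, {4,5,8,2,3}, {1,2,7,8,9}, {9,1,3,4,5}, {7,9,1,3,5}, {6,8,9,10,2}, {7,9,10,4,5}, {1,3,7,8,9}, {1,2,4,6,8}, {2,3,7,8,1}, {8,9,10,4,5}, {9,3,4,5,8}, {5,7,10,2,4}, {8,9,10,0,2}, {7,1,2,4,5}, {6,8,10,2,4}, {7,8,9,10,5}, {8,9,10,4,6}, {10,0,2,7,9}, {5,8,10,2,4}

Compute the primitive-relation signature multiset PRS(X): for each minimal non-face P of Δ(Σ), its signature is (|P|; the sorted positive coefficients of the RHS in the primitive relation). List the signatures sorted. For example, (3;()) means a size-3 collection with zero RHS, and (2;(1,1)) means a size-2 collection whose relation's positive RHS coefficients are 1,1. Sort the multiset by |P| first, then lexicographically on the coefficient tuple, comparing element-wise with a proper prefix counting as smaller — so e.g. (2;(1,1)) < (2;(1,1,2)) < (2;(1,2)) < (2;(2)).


Δ(Σ) — 11 vertices, 17 min non-faces:

  P = {0,6}:  v_{0} + v_{6} = 0  ⟹  sig = (2;())
  P = {0,4}:  v_{0} + v_{4} = v_{7}  ⟹  sig = (2;(1))
  P = {1,10}:  v_{1} + v_{10} = v_{6}  ⟹  sig = (2;(1))
  P = {6,7}:  v_{6} + v_{7} = v_{4}  ⟹  sig = (2;(1))
  P = {0,1}:  v_{0} + v_{1} = v_{2} + v_{7} + v_{8} + v_{9}  ⟹  sig = (2;(1,1,1,1))
  P = {0,5}:  v_{0} + v_{5} = 2·v_{7} + v_{8}  ⟹  sig = (2;(1,2))
  P = {5,6}:  v_{5} + v_{6} = 2·v_{4} + v_{8}  ⟹  sig = (2;(1,2))
  P = {0,3}:  v_{0} + v_{3} = v_{1} + 2·v_{7} + 2·v_{8}  ⟹  sig = (2;(1,2,2))
  P = {3,6}:  v_{3} + v_{6} = v_{1} + 2·v_{4} + 2·v_{8}  ⟹  sig = (2;(1,2,2))
  P = {3,10}:  v_{3} + v_{10} = 2·v_{4} + 2·v_{8}  ⟹  sig = (2;(2,2))
  P = {1,5,8}:  v_{1} + v_{5} + v_{8} = v_{3}  ⟹  sig = (3;(1))
  P = {4,7,8}:  v_{4} + v_{7} + v_{8} = v_{5}  ⟹  sig = (3;(1))
  P = {2,5,9}:  v_{2} + v_{5} + v_{9} = v_{1} + v_{7}  ⟹  sig = (3;(1,1))
  P = {2,3,9}:  v_{2} + v_{3} + v_{9} = 2·v_{1} + v_{7} + v_{8}  ⟹  sig = (3;(1,1,2))
  P = {3,4,7}:  v_{3} + v_{4} + v_{7} = v_{1} + 2·v_{5}  ⟹  sig = (3;(1,2))
  P = {2,4,8,9}:  v_{2} + v_{4} + v_{8} + v_{9} = v_{1}  ⟹  sig = (4;(1))
  P = {2,7,8,9,10}:  v_{2} + v_{7} + v_{8} + v_{9} + v_{10} = 0  ⟹  sig = (5;())

Signatures (|P|; sorted positive RHS coefficients), sorted:
[(2;()), (2;(1)), (2;(1)), (2;(1)), (2;(1,1,1,1)), (2;(1,2)), (2;(1,2)), (2;(1,2,2)), (2;(1,2,2)), (2;(2,2)), (3;(1)), (3;(1)), (3;(1,1)), (3;(1,1,2)), (3;(1,2)), (4;(1)), (5;())]


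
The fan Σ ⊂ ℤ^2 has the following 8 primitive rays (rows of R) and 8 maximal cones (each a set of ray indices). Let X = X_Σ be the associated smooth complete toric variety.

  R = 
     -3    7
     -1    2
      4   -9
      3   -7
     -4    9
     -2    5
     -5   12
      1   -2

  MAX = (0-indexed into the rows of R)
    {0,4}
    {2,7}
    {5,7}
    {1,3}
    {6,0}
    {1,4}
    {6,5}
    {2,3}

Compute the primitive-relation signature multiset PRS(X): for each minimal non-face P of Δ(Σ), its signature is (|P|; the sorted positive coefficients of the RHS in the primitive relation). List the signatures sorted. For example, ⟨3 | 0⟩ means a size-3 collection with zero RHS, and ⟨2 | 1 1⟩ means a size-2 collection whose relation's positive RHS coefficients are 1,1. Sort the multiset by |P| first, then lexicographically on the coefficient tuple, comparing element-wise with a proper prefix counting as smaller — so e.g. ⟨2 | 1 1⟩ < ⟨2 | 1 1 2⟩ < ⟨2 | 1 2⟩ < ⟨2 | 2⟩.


20 collections generate NE(X_Σ); each relation:

  P = {0,3}:  v_{0} + v_{3} = 0  ⇒ sig = ⟨2 | 0⟩
  P = {1,7}:  v_{1} + v_{7} = 0  ⇒ sig = ⟨2 | 0⟩
  P = {2,4}:  v_{2} + v_{4} = 0  ⇒ sig = ⟨2 | 0⟩
  P = {0,1}:  v_{0} + v_{1} = v_{4}  ⇒ sig = ⟨2 | 1⟩
  P = {0,2}:  v_{0} + v_{2} = v_{7}  ⇒ sig = ⟨2 | 1⟩
  P = {0,5}:  v_{0} + v_{5} = v_{6}  ⇒ sig = ⟨2 | 1⟩
  P = {0,7}:  v_{0} + v_{7} = v_{5}  ⇒ sig = ⟨2 | 1⟩
  P = {1,2}:  v_{1} + v_{2} = v_{3}  ⇒ sig = ⟨2 | 1⟩
  P = {1,5}:  v_{1} + v_{5} = v_{0}  ⇒ sig = ⟨2 | 1⟩
  P = {3,4}:  v_{3} + v_{4} = v_{1}  ⇒ sig = ⟨2 | 1⟩
  P = {3,5}:  v_{3} + v_{5} = v_{7}  ⇒ sig = ⟨2 | 1⟩
  P = {3,6}:  v_{3} + v_{6} = v_{5}  ⇒ sig = ⟨2 | 1⟩
  P = {3,7}:  v_{3} + v_{7} = v_{2}  ⇒ sig = ⟨2 | 1⟩
  P = {4,7}:  v_{4} + v_{7} = v_{0}  ⇒ sig = ⟨2 | 1⟩
  P = {2,6}:  v_{2} + v_{6} = v_{5} + v_{7}  ⇒ sig = ⟨2 | 1 1⟩
  P = {1,6}:  v_{1} + v_{6} = 2·v_{0}  ⇒ sig = ⟨2 | 2⟩
  P = {2,5}:  v_{2} + v_{5} = 2·v_{7}  ⇒ sig = ⟨2 | 2⟩
  P = {4,5}:  v_{4} + v_{5} = 2·v_{0}  ⇒ sig = ⟨2 | 2⟩
  P = {6,7}:  v_{6} + v_{7} = 2·v_{5}  ⇒ sig = ⟨2 | 2⟩
  P = {4,6}:  v_{4} + v_{6} = 3·v_{0}  ⇒ sig = ⟨2 | 3⟩

so the primitive-relation signature multiset is
    ⟨2 | 0⟩
    ⟨2 | 0⟩
    ⟨2 | 0⟩
    ⟨2 | 1⟩
    ⟨2 | 1⟩
    ⟨2 | 1⟩
    ⟨2 | 1⟩
    ⟨2 | 1⟩
    ⟨2 | 1⟩
    ⟨2 | 1⟩
    ⟨2 | 1⟩
    ⟨2 | 1⟩
    ⟨2 | 1⟩
    ⟨2 | 1⟩
    ⟨2 | 1 1⟩
    ⟨2 | 2⟩
    ⟨2 | 2⟩
    ⟨2 | 2⟩
    ⟨2 | 2⟩
    ⟨2 | 3⟩


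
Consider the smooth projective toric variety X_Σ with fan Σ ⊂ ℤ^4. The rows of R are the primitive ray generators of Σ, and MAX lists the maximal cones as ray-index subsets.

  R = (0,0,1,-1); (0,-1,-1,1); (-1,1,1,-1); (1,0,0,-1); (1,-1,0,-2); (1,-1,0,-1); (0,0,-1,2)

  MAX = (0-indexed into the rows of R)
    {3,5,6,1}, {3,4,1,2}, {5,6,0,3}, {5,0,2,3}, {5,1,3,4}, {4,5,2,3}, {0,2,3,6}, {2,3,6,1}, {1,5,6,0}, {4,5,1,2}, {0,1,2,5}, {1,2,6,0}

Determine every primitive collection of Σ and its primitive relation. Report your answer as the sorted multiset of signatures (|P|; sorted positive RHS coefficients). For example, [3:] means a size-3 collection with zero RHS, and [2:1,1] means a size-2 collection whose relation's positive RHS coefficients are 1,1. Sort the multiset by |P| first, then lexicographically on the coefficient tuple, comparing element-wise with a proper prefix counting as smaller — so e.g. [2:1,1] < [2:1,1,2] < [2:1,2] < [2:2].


Δ(Σ) — 7 vertices, 5 min non-faces:

  P={4,6}:  v_{4} + v_{6} = v_{1} + v_{3} — sig = [2:1,1]
  P={0,4}:  v_{0} + v_{4} = v_{2} + 2·v_{5} — sig = [2:1,2]
  P={2,5,6}:  v_{2} + v_{5} + v_{6} = 0 — sig = [3:]
  P={0,1,3}:  v_{0} + v_{1} + v_{3} = v_{5} — sig = [3:1]
  P={1,2,3,5}:  v_{1} + v_{2} + v_{3} + v_{5} = v_{4} — sig = [4:1]

so the primitive-relation signature multiset is
    |P|=2: 2 collections, coeffs (1,1), (1,2)
    |P|=3: 2 collections, coeffs (), (1)
    |P|=4: 1 collection, coeffs (1)


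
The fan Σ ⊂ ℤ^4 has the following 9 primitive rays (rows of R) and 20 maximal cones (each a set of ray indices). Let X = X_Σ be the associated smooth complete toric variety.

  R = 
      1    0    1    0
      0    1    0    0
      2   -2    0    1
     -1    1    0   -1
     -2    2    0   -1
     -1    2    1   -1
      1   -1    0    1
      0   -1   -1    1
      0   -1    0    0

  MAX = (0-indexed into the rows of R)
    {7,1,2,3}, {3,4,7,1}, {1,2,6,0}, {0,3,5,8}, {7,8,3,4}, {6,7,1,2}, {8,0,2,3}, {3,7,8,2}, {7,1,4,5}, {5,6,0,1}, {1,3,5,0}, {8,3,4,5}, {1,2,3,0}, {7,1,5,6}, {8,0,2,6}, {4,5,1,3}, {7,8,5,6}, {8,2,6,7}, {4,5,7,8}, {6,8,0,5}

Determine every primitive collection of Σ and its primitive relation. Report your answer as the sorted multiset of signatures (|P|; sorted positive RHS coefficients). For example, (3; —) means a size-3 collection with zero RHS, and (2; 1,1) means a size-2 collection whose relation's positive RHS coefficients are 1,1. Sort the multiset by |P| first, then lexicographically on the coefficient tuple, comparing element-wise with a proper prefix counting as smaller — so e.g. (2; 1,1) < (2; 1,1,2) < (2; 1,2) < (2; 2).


The 8 primitive collections of Σ (r=9, n=4):

  • {1,8}:  v_{1} + v_{8} = 0  so sig = (2; —)
  • {2,4}:  v_{2} + v_{4} = 0  so sig = (2; —)
  • {3,6}:  v_{3} + v_{6} = 0  so sig = (2; —)
  • {0,4}:  v_{0} + v_{4} = v_{5}  so sig = (2; 1)
  • {0,7}:  v_{0} + v_{7} = v_{6}  so sig = (2; 1)
  • {2,5}:  v_{2} + v_{5} = v_{0}  so sig = (2; 1)
  • {4,6}:  v_{4} + v_{6} = v_{5} + v_{7}  so sig = (2; 1,1)
  • {3,5,7}:  v_{3} + v_{5} + v_{7} = v_{4}  so sig = (3; 1)

Sorted signature multiset PRS(X):
{ (2; —) ×3,  (2; 1) ×3,  (2; 1,1),  (3; 1) }
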